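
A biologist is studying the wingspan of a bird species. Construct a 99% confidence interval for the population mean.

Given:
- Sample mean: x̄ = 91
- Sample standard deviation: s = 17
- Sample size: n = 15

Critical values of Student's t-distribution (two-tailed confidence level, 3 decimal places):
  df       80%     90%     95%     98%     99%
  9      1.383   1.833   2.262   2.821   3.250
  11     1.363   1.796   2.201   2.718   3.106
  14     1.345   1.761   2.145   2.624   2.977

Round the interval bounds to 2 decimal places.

The population standard deviation σ is unknown (only the sample standard deviation s is given), so use a t-interval with df = n - 1 = 15 - 1 = 14.

For 99% confidence with df = 14, t* = 2.977 (from t-table)

Standard error: SE = s/√n = 17/√15 = 4.389381

Margin of error: E = t* × SE = 2.977 × 4.389381 = 13.0672

T-interval: x̄ ± E = 91 ± 13.0672 = (77.9328, 104.0672)

Rounded to 2 decimal places:

(77.93, 104.07)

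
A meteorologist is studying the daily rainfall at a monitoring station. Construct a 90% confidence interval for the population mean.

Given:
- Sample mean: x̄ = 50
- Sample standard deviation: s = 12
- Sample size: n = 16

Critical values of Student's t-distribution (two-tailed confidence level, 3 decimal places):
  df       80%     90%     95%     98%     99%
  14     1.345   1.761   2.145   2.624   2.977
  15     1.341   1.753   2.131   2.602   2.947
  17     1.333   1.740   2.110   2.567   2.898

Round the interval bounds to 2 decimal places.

The population standard deviation σ is unknown (only the sample standard deviation s is given), so use a t-interval with df = n - 1 = 16 - 1 = 15.

For 90% confidence with df = 15, t* = 1.753 (from t-table)

Standard error: SE = s/√n = 12/√16 = 3.000000

Margin of error: E = t* × SE = 1.753 × 3.000000 = 5.2590

T-interval: x̄ ± E = 50 ± 5.2590 = (44.7410, 55.2590)

Rounded to 2 decimal places:

(44.74, 55.26)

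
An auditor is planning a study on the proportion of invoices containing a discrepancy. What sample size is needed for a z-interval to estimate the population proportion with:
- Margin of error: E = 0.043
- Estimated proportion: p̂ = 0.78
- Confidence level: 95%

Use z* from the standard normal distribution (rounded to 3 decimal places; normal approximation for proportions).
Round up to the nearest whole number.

Using z* for proportion z-interval (normal approximation).

For 95% confidence, z* = 1.96 (from standard normal table)

Sample size formula for proportion z-interval: n = z*²p̂(1-p̂)/E²

n = 1.96² × 0.78 × 0.22 / 0.043²
  = 3.8416 × 0.1716 / 0.001849
  = 356.5271

Round up to the nearest whole number: n = 357

357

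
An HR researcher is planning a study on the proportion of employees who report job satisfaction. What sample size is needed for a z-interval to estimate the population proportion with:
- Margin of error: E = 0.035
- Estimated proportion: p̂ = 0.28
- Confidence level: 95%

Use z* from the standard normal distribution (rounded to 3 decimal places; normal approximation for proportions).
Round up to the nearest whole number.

Using z* for proportion z-interval (normal approximation).

For 95% confidence, z* = 1.96 (from standard normal table)

Sample size formula for proportion z-interval: n = z*²p̂(1-p̂)/E²

n = 1.96² × 0.28 × 0.72 / 0.035²
  = 3.8416 × 0.2016 / 0.001225
  = 632.2176

Round up to the nearest whole number: n = 633

633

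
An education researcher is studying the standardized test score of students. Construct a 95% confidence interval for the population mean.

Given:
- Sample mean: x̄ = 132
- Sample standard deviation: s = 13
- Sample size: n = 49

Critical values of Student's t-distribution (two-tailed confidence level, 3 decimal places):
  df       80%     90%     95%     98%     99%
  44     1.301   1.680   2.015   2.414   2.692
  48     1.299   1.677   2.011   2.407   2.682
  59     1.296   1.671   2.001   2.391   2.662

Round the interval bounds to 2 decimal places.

The population standard deviation σ is unknown (only the sample standard deviation s is given), so use a t-interval with df = n - 1 = 49 - 1 = 48.

For 95% confidence with df = 48, t* = 2.011 (from t-table)

Standard error: SE = s/√n = 13/√49 = 1.857143

Margin of error: E = t* × SE = 2.011 × 1.857143 = 3.7347

T-interval: x̄ ± E = 132 ± 3.7347 = (128.2653, 135.7347)

Rounded to 2 decimal places:

(128.27, 135.73)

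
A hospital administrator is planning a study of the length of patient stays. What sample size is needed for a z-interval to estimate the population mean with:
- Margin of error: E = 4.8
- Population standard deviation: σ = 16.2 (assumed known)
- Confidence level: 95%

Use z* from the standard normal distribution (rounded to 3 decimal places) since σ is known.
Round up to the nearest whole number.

Using z* since population σ is known (z-interval formula).

For 95% confidence, z* = 1.96 (from standard normal table)

Sample size formula for z-interval: n = (z*σ/E)²

n = (1.96 × 16.2 / 4.8)²
  = (6.615000)²
  = 43.7582

Round up to the nearest whole number: n = 44

44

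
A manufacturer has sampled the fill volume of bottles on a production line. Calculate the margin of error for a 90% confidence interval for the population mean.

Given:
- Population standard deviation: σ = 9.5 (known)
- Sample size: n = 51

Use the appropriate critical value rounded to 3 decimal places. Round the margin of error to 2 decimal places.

The population standard deviation σ is known, so use the z-interval margin of error formula.

For 90% confidence, z* = 1.645 (from standard normal table)

Margin of error formula for z-interval: E = z* × σ/√n

E = 1.645 × 9.5/√51
  = 1.645 × 1.330266
  = 2.1883

Rounded to 2 decimal places:

2.19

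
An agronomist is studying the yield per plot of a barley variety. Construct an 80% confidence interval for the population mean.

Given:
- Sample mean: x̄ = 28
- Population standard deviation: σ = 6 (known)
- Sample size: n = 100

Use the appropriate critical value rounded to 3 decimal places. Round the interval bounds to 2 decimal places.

The population standard deviation σ is known, so use a z-interval (standard normal critical value).

For 80% confidence, z* = 1.282 (from standard normal table)

Standard error: SE = σ/√n = 6/√100 = 0.600000

Margin of error: E = z* × SE = 1.282 × 0.600000 = 0.7692

Z-interval: x̄ ± E = 28 ± 0.7692 = (27.2308, 28.7692)

Rounded to 2 decimal places:

(27.23, 28.77)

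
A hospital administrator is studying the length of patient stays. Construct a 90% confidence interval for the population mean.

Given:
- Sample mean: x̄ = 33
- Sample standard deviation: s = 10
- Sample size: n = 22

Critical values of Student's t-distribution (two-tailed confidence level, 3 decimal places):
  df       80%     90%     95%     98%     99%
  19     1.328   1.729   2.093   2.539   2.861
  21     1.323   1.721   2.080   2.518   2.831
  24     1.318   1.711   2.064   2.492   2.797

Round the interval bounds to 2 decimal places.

The population standard deviation σ is unknown (only the sample standard deviation s is given), so use a t-interval with df = n - 1 = 22 - 1 = 21.

For 90% confidence with df = 21, t* = 1.721 (from t-table)

Standard error: SE = s/√n = 10/√22 = 2.132007

Margin of error: E = t* × SE = 1.721 × 2.132007 = 3.6692

T-interval: x̄ ± E = 33 ± 3.6692 = (29.3308, 36.6692)

Rounded to 2 decimal places:

(29.33, 36.67)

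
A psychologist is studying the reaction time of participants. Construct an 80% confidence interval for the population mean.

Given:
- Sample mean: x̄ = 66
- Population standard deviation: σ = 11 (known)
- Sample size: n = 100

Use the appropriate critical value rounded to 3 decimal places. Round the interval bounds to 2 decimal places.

The population standard deviation σ is known, so use a z-interval (standard normal critical value).

For 80% confidence, z* = 1.282 (from standard normal table)

Standard error: SE = σ/√n = 11/√100 = 1.100000

Margin of error: E = z* × SE = 1.282 × 1.100000 = 1.4102

Z-interval: x̄ ± E = 66 ± 1.4102 = (64.5898, 67.4102)

Rounded to 2 decimal places:

(64.59, 67.41)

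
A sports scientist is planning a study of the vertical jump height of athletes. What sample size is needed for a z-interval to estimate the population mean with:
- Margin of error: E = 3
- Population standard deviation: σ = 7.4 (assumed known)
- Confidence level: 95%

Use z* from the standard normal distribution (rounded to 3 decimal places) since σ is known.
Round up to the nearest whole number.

Using z* since population σ is known (z-interval formula).

For 95% confidence, z* = 1.96 (from standard normal table)

Sample size formula for z-interval: n = (z*σ/E)²

n = (1.96 × 7.4 / 3)²
  = (4.834667)²
  = 23.3740

Round up to the nearest whole number: n = 24

24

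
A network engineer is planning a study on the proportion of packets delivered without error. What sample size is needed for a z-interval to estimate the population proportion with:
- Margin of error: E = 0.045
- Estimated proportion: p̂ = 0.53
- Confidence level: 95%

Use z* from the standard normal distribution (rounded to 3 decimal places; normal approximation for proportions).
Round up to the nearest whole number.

Using z* for proportion z-interval (normal approximation).

For 95% confidence, z* = 1.96 (from standard normal table)

Sample size formula for proportion z-interval: n = z*²p̂(1-p̂)/E²

n = 1.96² × 0.53 × 0.47 / 0.045²
  = 3.8416 × 0.2491 / 0.002025
  = 472.5642

Round up to the nearest whole number: n = 473

473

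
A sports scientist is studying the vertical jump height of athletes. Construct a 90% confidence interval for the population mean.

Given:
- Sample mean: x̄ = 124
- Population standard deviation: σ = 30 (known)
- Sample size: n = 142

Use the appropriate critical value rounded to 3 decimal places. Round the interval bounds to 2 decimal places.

The population standard deviation σ is known, so use a z-interval (standard normal critical value).

For 90% confidence, z* = 1.645 (from standard normal table)

Standard error: SE = σ/√n = 30/√142 = 2.517544

Margin of error: E = z* × SE = 1.645 × 2.517544 = 4.1414

Z-interval: x̄ ± E = 124 ± 4.1414 = (119.8586, 128.1414)

Rounded to 2 decimal places:

(119.86, 128.14)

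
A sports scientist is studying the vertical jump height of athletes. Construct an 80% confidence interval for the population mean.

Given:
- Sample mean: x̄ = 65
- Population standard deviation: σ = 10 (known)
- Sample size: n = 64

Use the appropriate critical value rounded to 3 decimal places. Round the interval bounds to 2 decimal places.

The population standard deviation σ is known, so use a z-interval (standard normal critical value).

For 80% confidence, z* = 1.282 (from standard normal table)

Standard error: SE = σ/√n = 10/√64 = 1.250000

Margin of error: E = z* × SE = 1.282 × 1.250000 = 1.6025

Z-interval: x̄ ± E = 65 ± 1.6025 = (63.3975, 66.6025)

Rounded to 2 decimal places:

(63.40, 66.60)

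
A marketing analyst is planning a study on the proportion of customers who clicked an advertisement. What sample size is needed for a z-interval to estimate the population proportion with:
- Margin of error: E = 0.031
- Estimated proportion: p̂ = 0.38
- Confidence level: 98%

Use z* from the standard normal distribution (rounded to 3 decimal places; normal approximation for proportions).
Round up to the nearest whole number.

Using z* for proportion z-interval (normal approximation).

For 98% confidence, z* = 2.326 (from standard normal table)

Sample size formula for proportion z-interval: n = z*²p̂(1-p̂)/E²

n = 2.326² × 0.38 × 0.62 / 0.031²
  = 5.410276 × 0.2356 / 0.000961
  = 1326.3902

Round up to the nearest whole number: n = 1327

1327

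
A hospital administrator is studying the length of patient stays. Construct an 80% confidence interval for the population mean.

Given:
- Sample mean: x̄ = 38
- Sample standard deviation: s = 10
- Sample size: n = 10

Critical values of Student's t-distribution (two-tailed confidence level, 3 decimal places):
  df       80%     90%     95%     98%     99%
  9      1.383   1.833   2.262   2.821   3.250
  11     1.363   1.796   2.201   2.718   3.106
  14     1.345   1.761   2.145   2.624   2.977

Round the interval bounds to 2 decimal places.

The population standard deviation σ is unknown (only the sample standard deviation s is given), so use a t-interval with df = n - 1 = 10 - 1 = 9.

For 80% confidence with df = 9, t* = 1.383 (from t-table)

Standard error: SE = s/√n = 10/√10 = 3.162278

Margin of error: E = t* × SE = 1.383 × 3.162278 = 4.3734

T-interval: x̄ ± E = 38 ± 4.3734 = (33.6266, 42.3734)

Rounded to 2 decimal places:

(33.63, 42.37)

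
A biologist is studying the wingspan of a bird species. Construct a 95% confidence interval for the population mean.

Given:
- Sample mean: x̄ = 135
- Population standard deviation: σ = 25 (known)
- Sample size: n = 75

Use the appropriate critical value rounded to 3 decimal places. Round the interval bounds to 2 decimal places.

The population standard deviation σ is known, so use a z-interval (standard normal critical value).

For 95% confidence, z* = 1.96 (from standard normal table)

Standard error: SE = σ/√n = 25/√75 = 2.886751

Margin of error: E = z* × SE = 1.96 × 2.886751 = 5.6580

Z-interval: x̄ ± E = 135 ± 5.6580 = (129.3420, 140.6580)

Rounded to 2 decimal places:

(129.34, 140.66)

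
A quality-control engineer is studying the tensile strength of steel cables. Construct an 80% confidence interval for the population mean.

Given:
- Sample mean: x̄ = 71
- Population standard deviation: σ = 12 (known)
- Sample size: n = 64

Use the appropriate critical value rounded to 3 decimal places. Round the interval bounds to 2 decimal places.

The population standard deviation σ is known, so use a z-interval (standard normal critical value).

For 80% confidence, z* = 1.282 (from standard normal table)

Standard error: SE = σ/√n = 12/√64 = 1.500000

Margin of error: E = z* × SE = 1.282 × 1.500000 = 1.9230

Z-interval: x̄ ± E = 71 ± 1.9230 = (69.0770, 72.9230)

Rounded to 2 decimal places:

(69.08, 72.92)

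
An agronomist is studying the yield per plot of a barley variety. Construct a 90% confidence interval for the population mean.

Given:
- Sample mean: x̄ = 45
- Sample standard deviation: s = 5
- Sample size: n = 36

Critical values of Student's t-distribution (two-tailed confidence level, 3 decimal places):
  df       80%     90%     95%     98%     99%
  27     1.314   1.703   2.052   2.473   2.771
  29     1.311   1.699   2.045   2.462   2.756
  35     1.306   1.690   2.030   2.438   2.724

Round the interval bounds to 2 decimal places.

The population standard deviation σ is unknown (only the sample standard deviation s is given), so use a t-interval with df = n - 1 = 36 - 1 = 35.

For 90% confidence with df = 35, t* = 1.690 (from t-table)

Standard error: SE = s/√n = 5/√36 = 0.833333

Margin of error: E = t* × SE = 1.690 × 0.833333 = 1.4083

T-interval: x̄ ± E = 45 ± 1.4083 = (43.5917, 46.4083)

Rounded to 2 decimal places:

(43.59, 46.41)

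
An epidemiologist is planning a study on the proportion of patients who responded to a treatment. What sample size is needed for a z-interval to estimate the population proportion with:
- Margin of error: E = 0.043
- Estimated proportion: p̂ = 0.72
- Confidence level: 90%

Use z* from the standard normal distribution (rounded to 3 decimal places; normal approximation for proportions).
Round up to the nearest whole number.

Using z* for proportion z-interval (normal approximation).

For 90% confidence, z* = 1.645 (from standard normal table)

Sample size formula for proportion z-interval: n = z*²p̂(1-p̂)/E²

n = 1.645² × 0.72 × 0.28 / 0.043²
  = 2.706025 × 0.2016 / 0.001849
  = 295.0431

Round up to the nearest whole number: n = 296

296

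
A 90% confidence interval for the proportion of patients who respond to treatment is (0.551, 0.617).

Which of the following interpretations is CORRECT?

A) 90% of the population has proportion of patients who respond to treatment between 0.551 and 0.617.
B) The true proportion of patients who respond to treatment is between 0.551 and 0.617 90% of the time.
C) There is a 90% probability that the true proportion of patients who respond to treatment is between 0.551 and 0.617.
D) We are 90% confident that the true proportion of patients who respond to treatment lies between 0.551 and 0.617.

A confidence interval represents our confidence in the procedure, not a probability statement about the parameter.

Key concept: If we repeated this sampling process many times and computed a 90% CI each time, about 90% of those intervals would contain the true population parameter.

For this specific interval (0.551, 0.617):
- Midpoint (point estimate): 0.584
- Margin of error: 0.033

The correct interpretation is the one stating confidence that the true parameter lies in the interval — option D.

D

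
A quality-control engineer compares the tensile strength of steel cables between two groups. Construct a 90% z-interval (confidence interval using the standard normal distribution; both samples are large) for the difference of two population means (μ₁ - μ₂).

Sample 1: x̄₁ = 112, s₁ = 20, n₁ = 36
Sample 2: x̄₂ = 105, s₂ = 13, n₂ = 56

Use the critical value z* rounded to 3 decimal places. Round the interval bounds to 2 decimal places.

Both samples are large (n₁ = 36 ≥ 30, n₂ = 56 ≥ 30), so a z-interval for the difference of means applies.

Point estimate: x̄₁ - x̄₂ = 112 - 105 = 7

Standard error: SE = √(s₁²/n₁ + s₂²/n₂)
= √(20²/36 + 13²/56)
= √(11.111111 + 3.017857)
= 3.758852

For 90% confidence, z* = 1.645 (from standard normal table)
Margin of error: E = z* × SE = 1.645 × 3.758852 = 6.1833

Z-interval: (x̄₁ - x̄₂) ± E = 7 ± 6.1833 = (0.8167, 13.1833)

Rounded to 2 decimal places:

(0.82, 13.18)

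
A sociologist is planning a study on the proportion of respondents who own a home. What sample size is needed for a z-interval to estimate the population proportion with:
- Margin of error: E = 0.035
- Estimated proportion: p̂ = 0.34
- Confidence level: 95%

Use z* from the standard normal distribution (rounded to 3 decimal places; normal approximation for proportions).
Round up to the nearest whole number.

Using z* for proportion z-interval (normal approximation).

For 95% confidence, z* = 1.96 (from standard normal table)

Sample size formula for proportion z-interval: n = z*²p̂(1-p̂)/E²

n = 1.96² × 0.34 × 0.66 / 0.035²
  = 3.8416 × 0.2244 / 0.001225
  = 703.7184

Round up to the nearest whole number: n = 704

704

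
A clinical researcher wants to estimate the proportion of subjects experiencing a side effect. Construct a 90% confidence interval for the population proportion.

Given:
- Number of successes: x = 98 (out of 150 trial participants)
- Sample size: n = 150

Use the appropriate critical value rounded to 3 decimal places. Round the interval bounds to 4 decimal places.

Sample proportion: p̂ = 98/150 = 0.653333

Check conditions for normal approximation:
  np̂ = 98 ≥ 10 ✓
  n(1-p̂) = 52 ≥ 10 ✓

The sample is large enough, so use a z-interval (normal approximation) for the proportion.

For 90% confidence, z* = 1.645 (from standard normal table)

Standard error: SE = √(p̂(1-p̂)/n) = √(0.653333×0.346667/150) = 0.03885777

Margin of error: E = z* × SE = 1.645 × 0.03885777 = 0.063921

Z-interval: p̂ ± E = 0.653333 ± 0.063921 = (0.589412, 0.717254)

Rounded to 4 decimal places:

(0.5894, 0.7173)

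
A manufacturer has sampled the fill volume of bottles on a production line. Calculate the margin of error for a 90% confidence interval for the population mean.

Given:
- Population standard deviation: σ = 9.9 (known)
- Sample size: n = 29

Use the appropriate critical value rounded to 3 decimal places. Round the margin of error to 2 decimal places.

The population standard deviation σ is known, so use the z-interval margin of error formula.

For 90% confidence, z* = 1.645 (from standard normal table)

Margin of error formula for z-interval: E = z* × σ/√n

E = 1.645 × 9.9/√29
  = 1.645 × 1.838384
  = 3.0241

Rounded to 2 decimal places:

3.02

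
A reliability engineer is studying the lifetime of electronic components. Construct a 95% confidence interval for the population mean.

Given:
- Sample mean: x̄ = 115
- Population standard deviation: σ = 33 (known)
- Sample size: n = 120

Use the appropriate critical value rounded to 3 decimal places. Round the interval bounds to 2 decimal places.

The population standard deviation σ is known, so use a z-interval (standard normal critical value).

For 95% confidence, z* = 1.96 (from standard normal table)

Standard error: SE = σ/√n = 33/√120 = 3.012474

Margin of error: E = z* × SE = 1.96 × 3.012474 = 5.9044

Z-interval: x̄ ± E = 115 ± 5.9044 = (109.0956, 120.9044)

Rounded to 2 decimal places:

(109.10, 120.90)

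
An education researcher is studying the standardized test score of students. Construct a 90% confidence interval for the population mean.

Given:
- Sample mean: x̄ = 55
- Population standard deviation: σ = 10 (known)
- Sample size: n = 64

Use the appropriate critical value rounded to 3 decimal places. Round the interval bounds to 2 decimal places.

The population standard deviation σ is known, so use a z-interval (standard normal critical value).

For 90% confidence, z* = 1.645 (from standard normal table)

Standard error: SE = σ/√n = 10/√64 = 1.250000

Margin of error: E = z* × SE = 1.645 × 1.250000 = 2.0562

Z-interval: x̄ ± E = 55 ± 2.0562 = (52.9438, 57.0562)

Rounded to 2 decimal places:

(52.94, 57.06)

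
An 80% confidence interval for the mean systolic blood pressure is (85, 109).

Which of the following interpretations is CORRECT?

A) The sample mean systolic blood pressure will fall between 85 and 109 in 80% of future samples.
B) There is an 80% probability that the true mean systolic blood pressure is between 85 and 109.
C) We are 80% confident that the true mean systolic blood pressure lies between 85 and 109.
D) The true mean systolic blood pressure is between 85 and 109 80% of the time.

A confidence interval represents our confidence in the procedure, not a probability statement about the parameter.

Key concept: If we repeated this sampling process many times and computed an 80% CI each time, about 80% of those intervals would contain the true population parameter.

For this specific interval (85, 109):
- Midpoint (point estimate): 97
- Margin of error: 12

The correct interpretation is the one stating confidence that the true parameter lies in the interval — option C.

C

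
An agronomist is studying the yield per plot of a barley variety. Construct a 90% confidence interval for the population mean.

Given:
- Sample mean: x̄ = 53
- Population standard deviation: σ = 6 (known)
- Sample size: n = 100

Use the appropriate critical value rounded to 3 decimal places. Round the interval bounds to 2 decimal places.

The population standard deviation σ is known, so use a z-interval (standard normal critical value).

For 90% confidence, z* = 1.645 (from standard normal table)

Standard error: SE = σ/√n = 6/√100 = 0.600000

Margin of error: E = z* × SE = 1.645 × 0.600000 = 0.9870

Z-interval: x̄ ± E = 53 ± 0.9870 = (52.0130, 53.9870)

Rounded to 2 decimal places:

(52.01, 53.99)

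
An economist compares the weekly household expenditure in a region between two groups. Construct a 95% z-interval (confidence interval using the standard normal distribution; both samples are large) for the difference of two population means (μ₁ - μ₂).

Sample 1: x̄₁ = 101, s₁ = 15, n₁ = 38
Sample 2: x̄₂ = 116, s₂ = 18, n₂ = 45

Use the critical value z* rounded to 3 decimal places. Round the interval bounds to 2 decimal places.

Both samples are large (n₁ = 38 ≥ 30, n₂ = 45 ≥ 30), so a z-interval for the difference of means applies.

Point estimate: x̄₁ - x̄₂ = 101 - 116 = -15

Standard error: SE = √(s₁²/n₁ + s₂²/n₂)
= √(15²/38 + 18²/45)
= √(5.921053 + 7.200000)
= 3.622299

For 95% confidence, z* = 1.96 (from standard normal table)
Margin of error: E = z* × SE = 1.96 × 3.622299 = 7.0997

Z-interval: (x̄₁ - x̄₂) ± E = -15 ± 7.0997 = (-22.0997, -7.9003)

Rounded to 2 decimal places:

(-22.10, -7.90)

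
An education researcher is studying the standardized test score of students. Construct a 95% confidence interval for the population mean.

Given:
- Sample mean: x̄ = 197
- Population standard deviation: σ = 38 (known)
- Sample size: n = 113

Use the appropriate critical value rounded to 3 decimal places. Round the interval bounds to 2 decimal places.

The population standard deviation σ is known, so use a z-interval (standard normal critical value).

For 95% confidence, z* = 1.96 (from standard normal table)

Standard error: SE = σ/√n = 38/√113 = 3.574739

Margin of error: E = z* × SE = 1.96 × 3.574739 = 7.0065

Z-interval: x̄ ± E = 197 ± 7.0065 = (189.9935, 204.0065)

Rounded to 2 decimal places:

(189.99, 204.01)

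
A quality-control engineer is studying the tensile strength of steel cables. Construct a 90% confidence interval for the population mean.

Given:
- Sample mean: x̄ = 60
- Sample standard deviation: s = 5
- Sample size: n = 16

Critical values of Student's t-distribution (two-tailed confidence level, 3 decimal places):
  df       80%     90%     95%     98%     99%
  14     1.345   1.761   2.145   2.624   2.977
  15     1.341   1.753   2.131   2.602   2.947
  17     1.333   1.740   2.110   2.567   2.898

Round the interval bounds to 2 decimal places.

The population standard deviation σ is unknown (only the sample standard deviation s is given), so use a t-interval with df = n - 1 = 16 - 1 = 15.

For 90% confidence with df = 15, t* = 1.753 (from t-table)

Standard error: SE = s/√n = 5/√16 = 1.250000

Margin of error: E = t* × SE = 1.753 × 1.250000 = 2.1912

T-interval: x̄ ± E = 60 ± 2.1912 = (57.8088, 62.1912)

Rounded to 2 decimal places:

(57.81, 62.19)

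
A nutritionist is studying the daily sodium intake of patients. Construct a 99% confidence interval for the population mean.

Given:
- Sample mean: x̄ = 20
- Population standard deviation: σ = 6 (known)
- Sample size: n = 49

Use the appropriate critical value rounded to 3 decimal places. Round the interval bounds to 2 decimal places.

The population standard deviation σ is known, so use a z-interval (standard normal critical value).

For 99% confidence, z* = 2.576 (from standard normal table)

Standard error: SE = σ/√n = 6/√49 = 0.857143

Margin of error: E = z* × SE = 2.576 × 0.857143 = 2.2080

Z-interval: x̄ ± E = 20 ± 2.2080 = (17.7920, 22.2080)

Rounded to 2 decimal places:

(17.79, 22.21)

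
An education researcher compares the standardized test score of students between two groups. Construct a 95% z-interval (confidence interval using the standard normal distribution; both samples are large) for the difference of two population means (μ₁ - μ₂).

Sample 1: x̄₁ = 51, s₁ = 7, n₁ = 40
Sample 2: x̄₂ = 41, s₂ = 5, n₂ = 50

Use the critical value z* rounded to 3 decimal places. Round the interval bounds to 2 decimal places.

Both samples are large (n₁ = 40 ≥ 30, n₂ = 50 ≥ 30), so a z-interval for the difference of means applies.

Point estimate: x̄₁ - x̄₂ = 51 - 41 = 10

Standard error: SE = √(s₁²/n₁ + s₂²/n₂)
= √(7²/40 + 5²/50)
= √(1.225000 + 0.500000)
= 1.313393

For 95% confidence, z* = 1.96 (from standard normal table)
Margin of error: E = z* × SE = 1.96 × 1.313393 = 2.5742

Z-interval: (x̄₁ - x̄₂) ± E = 10 ± 2.5742 = (7.4258, 12.5742)

Rounded to 2 decimal places:

(7.43, 12.57)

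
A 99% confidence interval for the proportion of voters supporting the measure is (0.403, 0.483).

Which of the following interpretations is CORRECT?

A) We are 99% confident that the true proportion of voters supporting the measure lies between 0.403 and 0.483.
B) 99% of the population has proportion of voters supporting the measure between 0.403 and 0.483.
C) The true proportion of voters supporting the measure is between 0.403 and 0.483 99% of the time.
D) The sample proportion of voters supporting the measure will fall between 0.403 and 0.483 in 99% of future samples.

A confidence interval represents our confidence in the procedure, not a probability statement about the parameter.

Key concept: If we repeated this sampling process many times and computed a 99% CI each time, about 99% of those intervals would contain the true population parameter.

For this specific interval (0.403, 0.483):
- Midpoint (point estimate): 0.443
- Margin of error: 0.04

The correct interpretation is the one stating confidence that the true parameter lies in the interval — option A.

A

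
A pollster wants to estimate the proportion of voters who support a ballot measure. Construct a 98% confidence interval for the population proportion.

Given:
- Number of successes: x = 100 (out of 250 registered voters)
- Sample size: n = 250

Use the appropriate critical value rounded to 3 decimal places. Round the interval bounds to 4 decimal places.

Sample proportion: p̂ = 100/250 = 0.400000

Check conditions for normal approximation:
  np̂ = 100 ≥ 10 ✓
  n(1-p̂) = 150 ≥ 10 ✓

The sample is large enough, so use a z-interval (normal approximation) for the proportion.

For 98% confidence, z* = 2.326 (from standard normal table)

Standard error: SE = √(p̂(1-p̂)/n) = √(0.400000×0.600000/250) = 0.03098387

Margin of error: E = z* × SE = 2.326 × 0.03098387 = 0.072068

Z-interval: p̂ ± E = 0.400000 ± 0.072068 = (0.327932, 0.472068)

Rounded to 4 decimal places:

(0.3279, 0.4721)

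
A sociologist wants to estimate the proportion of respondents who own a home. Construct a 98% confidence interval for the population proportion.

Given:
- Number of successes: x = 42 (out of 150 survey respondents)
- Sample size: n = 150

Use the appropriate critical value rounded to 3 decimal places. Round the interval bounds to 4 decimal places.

Sample proportion: p̂ = 42/150 = 0.280000

Check conditions for normal approximation:
  np̂ = 42 ≥ 10 ✓
  n(1-p̂) = 108 ≥ 10 ✓

The sample is large enough, so use a z-interval (normal approximation) for the proportion.

For 98% confidence, z* = 2.326 (from standard normal table)

Standard error: SE = √(p̂(1-p̂)/n) = √(0.280000×0.720000/150) = 0.03666061

Margin of error: E = z* × SE = 2.326 × 0.03666061 = 0.085273

Z-interval: p̂ ± E = 0.280000 ± 0.085273 = (0.194727, 0.365273)

Rounded to 4 decimal places:

(0.1947, 0.3653)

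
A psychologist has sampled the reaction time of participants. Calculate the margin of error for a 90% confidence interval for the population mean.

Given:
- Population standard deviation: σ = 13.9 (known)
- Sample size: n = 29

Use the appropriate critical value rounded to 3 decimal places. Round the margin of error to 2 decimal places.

The population standard deviation σ is known, so use the z-interval margin of error formula.

For 90% confidence, z* = 1.645 (from standard normal table)

Margin of error formula for z-interval: E = z* × σ/√n

E = 1.645 × 13.9/√29
  = 1.645 × 2.581165
  = 4.2460

Rounded to 2 decimal places:

4.25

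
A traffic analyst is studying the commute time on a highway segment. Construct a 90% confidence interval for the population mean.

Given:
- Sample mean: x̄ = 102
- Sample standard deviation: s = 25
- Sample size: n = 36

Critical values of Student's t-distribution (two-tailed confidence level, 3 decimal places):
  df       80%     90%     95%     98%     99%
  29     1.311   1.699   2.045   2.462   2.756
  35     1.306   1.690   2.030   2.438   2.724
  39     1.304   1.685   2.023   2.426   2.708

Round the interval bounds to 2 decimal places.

The population standard deviation σ is unknown (only the sample standard deviation s is given), so use a t-interval with df = n - 1 = 36 - 1 = 35.

For 90% confidence with df = 35, t* = 1.690 (from t-table)

Standard error: SE = s/√n = 25/√36 = 4.166667

Margin of error: E = t* × SE = 1.690 × 4.166667 = 7.0417

T-interval: x̄ ± E = 102 ± 7.0417 = (94.9583, 109.0417)

Rounded to 2 decimal places:

(94.96, 109.04)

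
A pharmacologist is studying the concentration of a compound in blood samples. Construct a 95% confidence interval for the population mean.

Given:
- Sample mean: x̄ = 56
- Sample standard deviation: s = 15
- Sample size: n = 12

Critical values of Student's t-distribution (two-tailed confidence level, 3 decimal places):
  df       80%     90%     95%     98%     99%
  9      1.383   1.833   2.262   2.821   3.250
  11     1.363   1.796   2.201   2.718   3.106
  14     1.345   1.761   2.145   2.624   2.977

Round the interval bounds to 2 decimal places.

The population standard deviation σ is unknown (only the sample standard deviation s is given), so use a t-interval with df = n - 1 = 12 - 1 = 11.

For 95% confidence with df = 11, t* = 2.201 (from t-table)

Standard error: SE = s/√n = 15/√12 = 4.330127

Margin of error: E = t* × SE = 2.201 × 4.330127 = 9.5306

T-interval: x̄ ± E = 56 ± 9.5306 = (46.4694, 65.5306)

Rounded to 2 decimal places:

(46.47, 65.53)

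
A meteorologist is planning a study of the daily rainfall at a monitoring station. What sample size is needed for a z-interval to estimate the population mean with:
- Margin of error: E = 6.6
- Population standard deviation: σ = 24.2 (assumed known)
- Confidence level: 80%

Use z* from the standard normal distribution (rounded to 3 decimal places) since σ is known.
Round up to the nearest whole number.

Using z* since population σ is known (z-interval formula).

For 80% confidence, z* = 1.282 (from standard normal table)

Sample size formula for z-interval: n = (z*σ/E)²

n = (1.282 × 24.2 / 6.6)²
  = (4.700667)²
  = 22.0963

Round up to the nearest whole number: n = 23

23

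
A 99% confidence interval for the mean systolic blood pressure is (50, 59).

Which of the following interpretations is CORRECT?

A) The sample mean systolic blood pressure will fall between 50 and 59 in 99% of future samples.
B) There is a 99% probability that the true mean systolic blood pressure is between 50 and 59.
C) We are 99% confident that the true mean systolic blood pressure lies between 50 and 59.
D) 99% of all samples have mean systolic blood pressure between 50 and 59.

A confidence interval represents our confidence in the procedure, not a probability statement about the parameter.

Key concept: If we repeated this sampling process many times and computed a 99% CI each time, about 99% of those intervals would contain the true population parameter.

For this specific interval (50, 59):
- Midpoint (point estimate): 54.5
- Margin of error: 4.5

The correct interpretation is the one stating confidence that the true parameter lies in the interval — option C.

C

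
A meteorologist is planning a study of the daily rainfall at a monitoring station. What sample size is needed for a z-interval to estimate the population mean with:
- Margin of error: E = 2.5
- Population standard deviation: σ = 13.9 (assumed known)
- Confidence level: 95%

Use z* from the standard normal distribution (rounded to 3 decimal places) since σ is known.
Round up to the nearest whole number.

Using z* since population σ is known (z-interval formula).

For 95% confidence, z* = 1.96 (from standard normal table)

Sample size formula for z-interval: n = (z*σ/E)²

n = (1.96 × 13.9 / 2.5)²
  = (10.897600)²
  = 118.7577

Round up to the nearest whole number: n = 119

119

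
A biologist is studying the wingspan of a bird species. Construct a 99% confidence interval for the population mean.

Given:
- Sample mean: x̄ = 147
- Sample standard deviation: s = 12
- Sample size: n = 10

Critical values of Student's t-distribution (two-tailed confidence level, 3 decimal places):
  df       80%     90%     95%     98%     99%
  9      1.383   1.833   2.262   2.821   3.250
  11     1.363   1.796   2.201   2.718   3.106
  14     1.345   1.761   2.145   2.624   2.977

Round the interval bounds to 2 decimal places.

The population standard deviation σ is unknown (only the sample standard deviation s is given), so use a t-interval with df = n - 1 = 10 - 1 = 9.

For 99% confidence with df = 9, t* = 3.250 (from t-table)

Standard error: SE = s/√n = 12/√10 = 3.794733

Margin of error: E = t* × SE = 3.250 × 3.794733 = 12.3329

T-interval: x̄ ± E = 147 ± 12.3329 = (134.6671, 159.3329)

Rounded to 2 decimal places:

(134.67, 159.33)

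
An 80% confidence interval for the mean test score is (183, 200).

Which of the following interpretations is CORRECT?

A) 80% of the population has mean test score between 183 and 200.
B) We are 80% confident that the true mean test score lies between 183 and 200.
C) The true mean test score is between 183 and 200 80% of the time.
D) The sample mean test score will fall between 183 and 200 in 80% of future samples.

A confidence interval represents our confidence in the procedure, not a probability statement about the parameter.

Key concept: If we repeated this sampling process many times and computed an 80% CI each time, about 80% of those intervals would contain the true population parameter.

For this specific interval (183, 200):
- Midpoint (point estimate): 191.5
- Margin of error: 8.5

The correct interpretation is the one stating confidence that the true parameter lies in the interval — option B.

B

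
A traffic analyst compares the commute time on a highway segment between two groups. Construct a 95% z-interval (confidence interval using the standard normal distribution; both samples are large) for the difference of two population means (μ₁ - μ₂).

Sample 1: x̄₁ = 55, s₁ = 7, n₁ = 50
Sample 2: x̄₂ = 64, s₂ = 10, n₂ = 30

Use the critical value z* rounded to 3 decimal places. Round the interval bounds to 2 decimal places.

Both samples are large (n₁ = 50 ≥ 30, n₂ = 30 ≥ 30), so a z-interval for the difference of means applies.

Point estimate: x̄₁ - x̄₂ = 55 - 64 = -9

Standard error: SE = √(s₁²/n₁ + s₂²/n₂)
= √(7²/50 + 10²/30)
= √(0.980000 + 3.333333)
= 2.076857

For 95% confidence, z* = 1.96 (from standard normal table)
Margin of error: E = z* × SE = 1.96 × 2.076857 = 4.0706

Z-interval: (x̄₁ - x̄₂) ± E = -9 ± 4.0706 = (-13.0706, -4.9294)

Rounded to 2 decimal places:

(-13.07, -4.93)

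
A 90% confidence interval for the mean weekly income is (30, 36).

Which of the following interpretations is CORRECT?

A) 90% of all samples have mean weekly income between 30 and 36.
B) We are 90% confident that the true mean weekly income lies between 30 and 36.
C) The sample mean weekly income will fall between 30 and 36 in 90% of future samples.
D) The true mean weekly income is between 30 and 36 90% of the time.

A confidence interval represents our confidence in the procedure, not a probability statement about the parameter.

Key concept: If we repeated this sampling process many times and computed a 90% CI each time, about 90% of those intervals would contain the true population parameter.

For this specific interval (30, 36):
- Midpoint (point estimate): 33
- Margin of error: 3

The correct interpretation is the one stating confidence that the true parameter lies in the interval — option B.

B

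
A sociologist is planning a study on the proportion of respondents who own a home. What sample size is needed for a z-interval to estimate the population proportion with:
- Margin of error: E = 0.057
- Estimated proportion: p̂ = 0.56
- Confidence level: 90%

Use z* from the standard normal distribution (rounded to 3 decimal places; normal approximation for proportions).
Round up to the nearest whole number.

Using z* for proportion z-interval (normal approximation).

For 90% confidence, z* = 1.645 (from standard normal table)

Sample size formula for proportion z-interval: n = z*²p̂(1-p̂)/E²

n = 1.645² × 0.56 × 0.44 / 0.057²
  = 2.706025 × 0.2464 / 0.003249
  = 205.2215

Round up to the nearest whole number: n = 206

206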